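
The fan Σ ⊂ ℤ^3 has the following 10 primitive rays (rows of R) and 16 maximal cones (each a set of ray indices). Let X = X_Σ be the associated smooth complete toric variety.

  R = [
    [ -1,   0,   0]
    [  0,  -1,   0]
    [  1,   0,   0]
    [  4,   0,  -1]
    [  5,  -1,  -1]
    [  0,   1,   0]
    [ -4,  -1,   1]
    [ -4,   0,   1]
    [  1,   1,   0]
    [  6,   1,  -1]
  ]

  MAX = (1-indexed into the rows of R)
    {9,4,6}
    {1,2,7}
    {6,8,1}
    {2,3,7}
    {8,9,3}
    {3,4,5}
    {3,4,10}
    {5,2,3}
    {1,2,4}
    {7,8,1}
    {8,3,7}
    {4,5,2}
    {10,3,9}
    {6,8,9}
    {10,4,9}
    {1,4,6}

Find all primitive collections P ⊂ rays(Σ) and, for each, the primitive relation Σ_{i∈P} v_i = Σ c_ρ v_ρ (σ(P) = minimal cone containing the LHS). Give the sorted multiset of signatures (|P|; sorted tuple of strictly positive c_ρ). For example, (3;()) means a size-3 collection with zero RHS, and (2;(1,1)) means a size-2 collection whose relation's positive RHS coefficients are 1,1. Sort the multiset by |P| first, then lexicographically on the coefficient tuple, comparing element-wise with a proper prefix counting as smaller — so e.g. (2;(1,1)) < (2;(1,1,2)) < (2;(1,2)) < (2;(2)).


|primitive collections| = 23. Relations:

  P = {1,3}:  v_{1} + v_{3} = 0  ⟹  sig = (2;())
  P = {2,6}:  v_{2} + v_{6} = 0  ⟹  sig = (2;())
  P = {4,8}:  v_{4} + v_{8} = 0  ⟹  sig = (2;())
  P = {1,9}:  v_{1} + v_{9} = v_{6}  ⟹  sig = (2;(1))
  P = {2,8}:  v_{2} + v_{8} = v_{7}  ⟹  sig = (2;(1))
  P = {2,9}:  v_{2} + v_{9} = v_{3}  ⟹  sig = (2;(1))
  P = {3,6}:  v_{3} + v_{6} = v_{9}  ⟹  sig = (2;(1))
  P = {4,7}:  v_{4} + v_{7} = v_{2}  ⟹  sig = (2;(1))
  P = {6,7}:  v_{6} + v_{7} = v_{8}  ⟹  sig = (2;(1))
  P = {1,5}:  v_{1} + v_{5} = v_{2} + v_{4}  ⟹  sig = (2;(1,1))
  P = {1,10}:  v_{1} + v_{10} = v_{4} + v_{9}  ⟹  sig = (2;(1,1))
  P = {5,6}:  v_{5} + v_{6} = v_{3} + v_{4}  ⟹  sig = (2;(1,1))
  P = {5,8}:  v_{5} + v_{8} = v_{2} + v_{3}  ⟹  sig = (2;(1,1))
  P = {7,9}:  v_{7} + v_{9} = v_{3} + v_{8}  ⟹  sig = (2;(1,1))
  P = {8,10}:  v_{8} + v_{10} = v_{3} + v_{9}  ⟹  sig = (2;(1,1))
  P = {2,10}:  v_{2} + v_{10} = 2·v_{3} + v_{4}  ⟹  sig = (2;(1,2))
  P = {5,7}:  v_{5} + v_{7} = 2·v_{2} + v_{3}  ⟹  sig = (2;(1,2))
  P = {5,9}:  v_{5} + v_{9} = 2·v_{3} + v_{4}  ⟹  sig = (2;(1,2))
  P = {6,10}:  v_{6} + v_{10} = v_{4} + 2·v_{9}  ⟹  sig = (2;(1,2))
  P = {7,10}:  v_{7} + v_{10} = 2·v_{3}  ⟹  sig = (2;(2))
  P = {5,10}:  v_{5} + v_{10} = 3·v_{3} + 2·v_{4}  ⟹  sig = (2;(2,3))
  P = {2,3,4}:  v_{2} + v_{3} + v_{4} = v_{5}  ⟹  sig = (3;(1))
  P = {3,4,9}:  v_{3} + v_{4} + v_{9} = v_{10}  ⟹  sig = (3;(1))

Signatures (|P|; sorted positive RHS coefficients), sorted:
{ (2;()) ×3,  (2;(1)) ×6,  (2;(1,1)) ×6,  (2;(1,2)) ×4,  (2;(2)),  (2;(2,3)),  (3;(1)) ×2 }


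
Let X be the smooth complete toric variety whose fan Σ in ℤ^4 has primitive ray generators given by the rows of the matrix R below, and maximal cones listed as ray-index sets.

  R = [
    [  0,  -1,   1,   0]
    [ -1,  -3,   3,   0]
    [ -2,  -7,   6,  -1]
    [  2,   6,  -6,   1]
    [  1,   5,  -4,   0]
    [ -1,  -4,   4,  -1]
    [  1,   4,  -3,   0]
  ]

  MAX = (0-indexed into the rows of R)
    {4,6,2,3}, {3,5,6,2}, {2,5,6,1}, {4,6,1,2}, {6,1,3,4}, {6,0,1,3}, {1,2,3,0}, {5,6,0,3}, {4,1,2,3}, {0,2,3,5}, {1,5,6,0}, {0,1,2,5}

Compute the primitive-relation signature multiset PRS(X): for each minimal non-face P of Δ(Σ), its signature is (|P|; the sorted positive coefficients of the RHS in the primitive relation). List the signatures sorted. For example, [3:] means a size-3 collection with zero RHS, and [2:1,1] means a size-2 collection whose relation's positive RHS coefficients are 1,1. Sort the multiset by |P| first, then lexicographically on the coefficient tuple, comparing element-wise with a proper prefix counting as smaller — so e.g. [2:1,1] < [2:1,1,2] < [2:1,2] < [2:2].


Primitive collections (5):

  • {0,4}:  v_{0} + v_{4} = v_{6}  so sig = [2:1]
  • {4,5}:  v_{4} + v_{5} = v_{2} + 2·v_{6}  so sig = [2:1,2]
  • {0,2,6}:  v_{0} + v_{2} + v_{6} = v_{5}  so sig = [3:1]
  • {1,3,5}:  v_{1} + v_{3} + v_{5} = v_{0}  so sig = [3:1]
  • {1,2,3,6}:  v_{1} + v_{2} + v_{3} + v_{6} = 0  so sig = [4:]

Hence PRS(X_Σ) =
{ [2:1],  [2:1,2],  [3:1] ×2,  [4:] }


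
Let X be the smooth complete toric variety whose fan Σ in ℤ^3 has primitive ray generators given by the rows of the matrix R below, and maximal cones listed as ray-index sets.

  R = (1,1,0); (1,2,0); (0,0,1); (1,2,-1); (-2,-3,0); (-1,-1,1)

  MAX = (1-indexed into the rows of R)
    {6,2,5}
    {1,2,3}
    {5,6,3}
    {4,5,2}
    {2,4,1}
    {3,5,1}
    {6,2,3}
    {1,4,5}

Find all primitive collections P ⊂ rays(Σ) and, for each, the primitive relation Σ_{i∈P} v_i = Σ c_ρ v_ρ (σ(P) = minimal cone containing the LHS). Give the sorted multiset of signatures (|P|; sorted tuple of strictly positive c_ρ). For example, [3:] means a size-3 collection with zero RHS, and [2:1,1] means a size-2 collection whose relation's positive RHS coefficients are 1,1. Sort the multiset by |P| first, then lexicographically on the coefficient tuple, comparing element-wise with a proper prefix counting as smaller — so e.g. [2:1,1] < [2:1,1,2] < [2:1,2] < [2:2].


Δ(Σ) — 6 vertices, 5 min non-faces:

  P={1,6}:  v_{1} + v_{6} = v_{3} ; sig = [2:1]
  P={3,4}:  v_{3} + v_{4} = v_{2} ; sig = [2:1]
  P={4,6}:  v_{4} + v_{6} = 2·v_{2} + v_{5} ; sig = [2:1,2]
  P={1,2,5}:  v_{1} + v_{2} + v_{5} = 0 ; sig = [3:]
  P={2,3,5}:  v_{2} + v_{3} + v_{5} = v_{6} ; sig = [3:1]

Signatures (|P|; sorted positive RHS coefficients), sorted:
    |P|=2: 3 collections, coeffs (1), (1), (1,2)
    |P|=3: 2 collections, coeffs (), (1)


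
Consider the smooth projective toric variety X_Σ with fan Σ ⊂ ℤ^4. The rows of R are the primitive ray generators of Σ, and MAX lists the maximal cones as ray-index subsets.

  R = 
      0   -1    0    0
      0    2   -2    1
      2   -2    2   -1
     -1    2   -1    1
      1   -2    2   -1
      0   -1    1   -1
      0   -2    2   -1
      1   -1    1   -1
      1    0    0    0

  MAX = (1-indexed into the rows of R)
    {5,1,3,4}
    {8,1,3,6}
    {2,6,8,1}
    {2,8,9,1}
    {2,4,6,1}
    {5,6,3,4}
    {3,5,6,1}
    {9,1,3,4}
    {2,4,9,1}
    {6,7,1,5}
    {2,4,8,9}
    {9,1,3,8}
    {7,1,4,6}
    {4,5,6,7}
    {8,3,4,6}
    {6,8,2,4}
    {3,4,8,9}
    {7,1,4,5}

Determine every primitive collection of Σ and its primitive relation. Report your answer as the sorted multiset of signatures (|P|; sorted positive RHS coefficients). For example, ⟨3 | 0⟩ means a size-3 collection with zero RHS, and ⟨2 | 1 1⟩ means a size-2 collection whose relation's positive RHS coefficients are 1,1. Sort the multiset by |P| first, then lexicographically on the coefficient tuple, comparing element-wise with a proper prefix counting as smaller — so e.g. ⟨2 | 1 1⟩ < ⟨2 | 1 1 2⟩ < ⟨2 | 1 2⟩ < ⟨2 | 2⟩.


The 12 primitive collections of Σ (r=9, n=4):

  {2,7}:  v_{2} + v_{7} = 0 — sig = ⟨2 | 0⟩
  {2,5}:  v_{2} + v_{5} = v_{9} — sig = ⟨2 | 1⟩
  {5,9}:  v_{5} + v_{9} = v_{3} — sig = ⟨2 | 1⟩
  {6,9}:  v_{6} + v_{9} = v_{8} — sig = ⟨2 | 1⟩
  {7,9}:  v_{7} + v_{9} = v_{5} — sig = ⟨2 | 1⟩
  {5,8}:  v_{5} + v_{8} = v_{3} + v_{6} — sig = ⟨2 | 1 1⟩
  {7,8}:  v_{7} + v_{8} = v_{5} + v_{6} — sig = ⟨2 | 1 1⟩
  {2,3}:  v_{2} + v_{3} = 2·v_{9} — sig = ⟨2 | 2⟩
  {3,7}:  v_{3} + v_{7} = 2·v_{5} — sig = ⟨2 | 2⟩
  {1,4,8}:  v_{1} + v_{4} + v_{8} = 0 — sig = ⟨3 | 0⟩
  {1,3,4,6}:  v_{1} + v_{3} + v_{4} + v_{6} = v_{5} — sig = ⟨4 | 1⟩
  {1,4,5,6}:  v_{1} + v_{4} + v_{5} + v_{6} = v_{7} — sig = ⟨4 | 1⟩

Hence PRS(X_Σ) =
[⟨2 | 0⟩, ⟨2 | 1⟩, ⟨2 | 1⟩, ⟨2 | 1⟩, ⟨2 | 1⟩, ⟨2 | 1 1⟩, ⟨2 | 1 1⟩, ⟨2 | 2⟩, ⟨2 | 2⟩, ⟨3 | 0⟩, ⟨4 | 1⟩, ⟨4 | 1⟩]


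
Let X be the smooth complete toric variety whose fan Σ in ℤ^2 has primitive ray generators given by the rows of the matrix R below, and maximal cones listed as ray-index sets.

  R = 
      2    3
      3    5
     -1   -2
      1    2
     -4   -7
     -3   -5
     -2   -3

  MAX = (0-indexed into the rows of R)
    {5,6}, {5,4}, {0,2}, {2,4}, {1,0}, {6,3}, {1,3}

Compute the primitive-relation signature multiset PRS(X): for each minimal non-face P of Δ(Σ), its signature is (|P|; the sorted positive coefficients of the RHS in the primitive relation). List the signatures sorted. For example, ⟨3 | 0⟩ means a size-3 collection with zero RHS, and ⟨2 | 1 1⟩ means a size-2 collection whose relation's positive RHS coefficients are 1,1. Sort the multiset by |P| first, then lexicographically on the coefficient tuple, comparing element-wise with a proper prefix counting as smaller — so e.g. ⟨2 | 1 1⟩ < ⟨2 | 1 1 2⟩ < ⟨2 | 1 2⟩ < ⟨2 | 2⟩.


|primitive collections| = 14. Relations:

  • {0,6}:  v_{0} + v_{6} = 0  →  sig = ⟨2 | 0⟩
  • {1,5}:  v_{1} + v_{5} = 0  →  sig = ⟨2 | 0⟩
  • {2,3}:  v_{2} + v_{3} = 0  →  sig = ⟨2 | 0⟩
  • {0,3}:  v_{0} + v_{3} = v_{1}  →  sig = ⟨2 | 1⟩
  • {0,5}:  v_{0} + v_{5} = v_{2}  →  sig = ⟨2 | 1⟩
  • {1,2}:  v_{1} + v_{2} = v_{0}  →  sig = ⟨2 | 1⟩
  • {1,4}:  v_{1} + v_{4} = v_{2}  →  sig = ⟨2 | 1⟩
  • {1,6}:  v_{1} + v_{6} = v_{3}  →  sig = ⟨2 | 1⟩
  • {2,5}:  v_{2} + v_{5} = v_{4}  →  sig = ⟨2 | 1⟩
  • {2,6}:  v_{2} + v_{6} = v_{5}  →  sig = ⟨2 | 1⟩
  • {3,4}:  v_{3} + v_{4} = v_{5}  →  sig = ⟨2 | 1⟩
  • {3,5}:  v_{3} + v_{5} = v_{6}  →  sig = ⟨2 | 1⟩
  • {0,4}:  v_{0} + v_{4} = 2·v_{2}  →  sig = ⟨2 | 2⟩
  • {4,6}:  v_{4} + v_{6} = 2·v_{5}  →  sig = ⟨2 | 2⟩

so the primitive-relation signature multiset is
    |P|=2: 14 collections, coeffs (), (), (), (1), (1), (1), (1), (1), (1), (1), (1), (1), (2), (2)


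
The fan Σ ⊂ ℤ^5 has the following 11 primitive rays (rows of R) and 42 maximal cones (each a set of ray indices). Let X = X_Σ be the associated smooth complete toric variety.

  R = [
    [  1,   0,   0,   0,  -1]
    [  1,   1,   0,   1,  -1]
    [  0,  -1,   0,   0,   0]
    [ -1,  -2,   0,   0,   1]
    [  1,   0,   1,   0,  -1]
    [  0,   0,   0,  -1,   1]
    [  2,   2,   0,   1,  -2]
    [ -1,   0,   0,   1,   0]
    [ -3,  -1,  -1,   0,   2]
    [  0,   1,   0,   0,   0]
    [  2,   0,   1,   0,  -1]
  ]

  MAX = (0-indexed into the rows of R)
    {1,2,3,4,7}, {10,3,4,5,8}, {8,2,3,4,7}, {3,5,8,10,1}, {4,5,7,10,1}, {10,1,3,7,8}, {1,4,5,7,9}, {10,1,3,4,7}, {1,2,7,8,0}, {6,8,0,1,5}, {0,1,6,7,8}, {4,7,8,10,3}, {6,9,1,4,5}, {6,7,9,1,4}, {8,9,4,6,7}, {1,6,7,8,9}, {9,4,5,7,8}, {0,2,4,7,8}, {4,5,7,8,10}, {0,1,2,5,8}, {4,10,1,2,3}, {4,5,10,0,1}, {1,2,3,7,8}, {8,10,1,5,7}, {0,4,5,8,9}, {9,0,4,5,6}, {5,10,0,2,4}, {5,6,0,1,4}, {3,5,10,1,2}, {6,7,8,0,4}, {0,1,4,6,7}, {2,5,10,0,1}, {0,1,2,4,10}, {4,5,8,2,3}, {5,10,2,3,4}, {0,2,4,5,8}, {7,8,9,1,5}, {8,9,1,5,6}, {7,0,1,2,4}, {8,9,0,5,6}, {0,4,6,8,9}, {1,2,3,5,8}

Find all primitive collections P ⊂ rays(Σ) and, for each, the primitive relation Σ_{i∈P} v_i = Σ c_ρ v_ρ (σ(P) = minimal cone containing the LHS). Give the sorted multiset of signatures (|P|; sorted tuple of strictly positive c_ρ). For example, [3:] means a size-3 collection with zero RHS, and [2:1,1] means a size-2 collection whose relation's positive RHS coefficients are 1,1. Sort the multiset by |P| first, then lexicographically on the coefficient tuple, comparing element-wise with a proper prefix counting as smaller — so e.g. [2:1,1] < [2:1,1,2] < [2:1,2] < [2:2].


The 21 primitive collections of Σ (r=11, n=5):

  P = {2,9}:  v_{2} + v_{9} = 0 ; sig = [2:]
  P = {2,6}:  v_{2} + v_{6} = v_{0} + v_{1} ; sig = [2:1,1]
  P = {3,6}:  v_{3} + v_{6} = v_{1} + v_{2} ; sig = [2:1,1]
  P = {3,9}:  v_{3} + v_{9} = v_{8} + v_{10} ; sig = [2:1,1]
  P = {9,10}:  v_{9} + v_{10} = v_{1} + v_{4} + v_{5} ; sig = [2:1,1,1]
  P = {6,10}:  v_{6} + v_{10} = v_{0} + 2·v_{1} + v_{4} + v_{5} ; sig = [2:1,1,1,2]
  P = {0,3}:  v_{0} + v_{3} = 2·v_{2} ; sig = [2:2]
  P = {0,5,7}:  v_{0} + v_{5} + v_{7} = 0 ; sig = [3:]
  P = {0,1,9}:  v_{0} + v_{1} + v_{9} = v_{6} ; sig = [3:1]
  P = {0,8,10}:  v_{0} + v_{8} + v_{10} = v_{2} ; sig = [3:1]
  P = {1,4,8}:  v_{1} + v_{4} + v_{8} = v_{7} ; sig = [3:1]
  P = {2,8,10}:  v_{2} + v_{8} + v_{10} = v_{3} ; sig = [3:1]
  P = {2,5,7}:  v_{2} + v_{5} + v_{7} = v_{8} + v_{10} ; sig = [3:1,1]
  P = {5,6,7}:  v_{5} + v_{6} + v_{7} = v_{1} + v_{9} ; sig = [3:1,1]
  P = {0,7,9}:  v_{0} + v_{7} + v_{9} = v_{4} + v_{6} + v_{8} ; sig = [3:1,1,1]
  P = {0,7,10}:  v_{0} + v_{7} + v_{10} = v_{1} + v_{2} + v_{4} ; sig = [3:1,1,1]
  P = {2,7,10}:  v_{2} + v_{7} + v_{10} = v_{1} + v_{3} + v_{4} ; sig = [3:1,1,1]
  P = {3,5,7}:  v_{3} + v_{5} + v_{7} = 2·v_{8} + 2·v_{10} ; sig = [3:2,2]
  P = {1,2,4,5}:  v_{1} + v_{2} + v_{4} + v_{5} = v_{10} ; sig = [4:1]
  P = {4,5,6,8}:  v_{4} + v_{5} + v_{6} + v_{8} = v_{9} ; sig = [4:1]
  P = {1,3,4,5}:  v_{1} + v_{3} + v_{4} + v_{5} = v_{8} + 2·v_{10} ; sig = [4:1,2]

Sorted signature multiset PRS(X):
    |P|=2: 7 collections, coeffs (), (1,1), (1,1), (1,1), (1,1,1), (1,1,1,2), (2)
    |P|=3: 11 collections, coeffs (), (1), (1), (1), (1), (1,1), (1,1), (1,1,1), (1,1,1), (1,1,1), (2,2)
    |P|=4: 3 collections, coeffs (1), (1), (1,2)


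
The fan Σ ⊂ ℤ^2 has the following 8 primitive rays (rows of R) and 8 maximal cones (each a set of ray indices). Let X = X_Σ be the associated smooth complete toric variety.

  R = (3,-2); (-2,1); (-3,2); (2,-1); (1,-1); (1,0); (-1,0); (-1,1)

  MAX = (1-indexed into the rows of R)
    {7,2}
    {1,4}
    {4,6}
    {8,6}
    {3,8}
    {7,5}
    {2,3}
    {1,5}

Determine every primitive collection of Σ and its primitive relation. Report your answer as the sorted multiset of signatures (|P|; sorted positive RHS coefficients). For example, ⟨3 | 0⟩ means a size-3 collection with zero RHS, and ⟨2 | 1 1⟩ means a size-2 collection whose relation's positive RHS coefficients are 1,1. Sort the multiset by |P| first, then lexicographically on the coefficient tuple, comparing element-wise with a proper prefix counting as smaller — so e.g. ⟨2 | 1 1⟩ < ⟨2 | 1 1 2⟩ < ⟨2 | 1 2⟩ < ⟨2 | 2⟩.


20 minimal non-faces of Δ(Σ) (on 8 rays):

  • {1,3}:  v_{1} + v_{3} = 0  →  sig = ⟨2 | 0⟩
  • {2,4}:  v_{2} + v_{4} = 0  →  sig = ⟨2 | 0⟩
  • {5,8}:  v_{5} + v_{8} = 0  →  sig = ⟨2 | 0⟩
  • {6,7}:  v_{6} + v_{7} = 0  →  sig = ⟨2 | 0⟩
  • {1,2}:  v_{1} + v_{2} = v_{5}  →  sig = ⟨2 | 1⟩
  • {1,8}:  v_{1} + v_{8} = v_{4}  →  sig = ⟨2 | 1⟩
  • {2,5}:  v_{2} + v_{5} = v_{7}  →  sig = ⟨2 | 1⟩
  • {2,6}:  v_{2} + v_{6} = v_{8}  →  sig = ⟨2 | 1⟩
  • {2,8}:  v_{2} + v_{8} = v_{3}  →  sig = ⟨2 | 1⟩
  • {3,4}:  v_{3} + v_{4} = v_{8}  →  sig = ⟨2 | 1⟩
  • {3,5}:  v_{3} + v_{5} = v_{2}  →  sig = ⟨2 | 1⟩
  • {4,5}:  v_{4} + v_{5} = v_{1}  →  sig = ⟨2 | 1⟩
  • {4,7}:  v_{4} + v_{7} = v_{5}  →  sig = ⟨2 | 1⟩
  • {4,8}:  v_{4} + v_{8} = v_{6}  →  sig = ⟨2 | 1⟩
  • {5,6}:  v_{5} + v_{6} = v_{4}  →  sig = ⟨2 | 1⟩
  • {7,8}:  v_{7} + v_{8} = v_{2}  →  sig = ⟨2 | 1⟩
  • {1,6}:  v_{1} + v_{6} = 2·v_{4}  →  sig = ⟨2 | 2⟩
  • {1,7}:  v_{1} + v_{7} = 2·v_{5}  →  sig = ⟨2 | 2⟩
  • {3,6}:  v_{3} + v_{6} = 2·v_{8}  →  sig = ⟨2 | 2⟩
  • {3,7}:  v_{3} + v_{7} = 2·v_{2}  →  sig = ⟨2 | 2⟩

Signatures (|P|; sorted positive RHS coefficients), sorted:
    ⟨2 | 0⟩
    ⟨2 | 0⟩
    ⟨2 | 0⟩
    ⟨2 | 0⟩
    ⟨2 | 1⟩
    ⟨2 | 1⟩
    ⟨2 | 1⟩
    ⟨2 | 1⟩
    ⟨2 | 1⟩
    ⟨2 | 1⟩
    ⟨2 | 1⟩
    ⟨2 | 1⟩
    ⟨2 | 1⟩
    ⟨2 | 1⟩
    ⟨2 | 1⟩
    ⟨2 | 1⟩
    ⟨2 | 2⟩
    ⟨2 | 2⟩
    ⟨2 | 2⟩
    ⟨2 | 2⟩


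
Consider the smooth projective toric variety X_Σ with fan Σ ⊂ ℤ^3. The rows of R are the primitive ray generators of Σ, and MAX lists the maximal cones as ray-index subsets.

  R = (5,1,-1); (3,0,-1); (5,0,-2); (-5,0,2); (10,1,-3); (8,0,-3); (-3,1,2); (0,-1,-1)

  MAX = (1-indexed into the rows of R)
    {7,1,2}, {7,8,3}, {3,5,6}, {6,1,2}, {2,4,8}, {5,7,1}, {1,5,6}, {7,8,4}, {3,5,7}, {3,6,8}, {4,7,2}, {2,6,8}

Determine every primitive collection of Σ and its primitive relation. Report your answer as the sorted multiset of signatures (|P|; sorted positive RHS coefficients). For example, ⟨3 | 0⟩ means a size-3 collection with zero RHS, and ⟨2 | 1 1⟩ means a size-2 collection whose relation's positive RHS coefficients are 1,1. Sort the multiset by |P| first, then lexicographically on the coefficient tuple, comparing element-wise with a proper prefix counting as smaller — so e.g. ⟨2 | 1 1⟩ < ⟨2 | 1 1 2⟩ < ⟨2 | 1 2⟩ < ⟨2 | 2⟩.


The 11 primitive collections of Σ (r=8, n=3):

  • {3,4}:  v_{3} + v_{4} = 0  →  sig = ⟨2 | 0⟩
  • {1,3}:  v_{1} + v_{3} = v_{5}  →  sig = ⟨2 | 1⟩
  • {1,8}:  v_{1} + v_{8} = v_{3}  →  sig = ⟨2 | 1⟩
  • {2,3}:  v_{2} + v_{3} = v_{6}  →  sig = ⟨2 | 1⟩
  • {4,5}:  v_{4} + v_{5} = v_{1}  →  sig = ⟨2 | 1⟩
  • {4,6}:  v_{4} + v_{6} = v_{2}  →  sig = ⟨2 | 1⟩
  • {6,7}:  v_{6} + v_{7} = v_{1}  →  sig = ⟨2 | 1⟩
  • {1,4}:  v_{1} + v_{4} = v_{2} + v_{7}  →  sig = ⟨2 | 1 1⟩
  • {2,5}:  v_{2} + v_{5} = v_{1} + v_{6}  →  sig = ⟨2 | 1 1⟩
  • {5,8}:  v_{5} + v_{8} = 2·v_{3}  →  sig = ⟨2 | 2⟩
  • {2,7,8}:  v_{2} + v_{7} + v_{8} = 0  →  sig = ⟨3 | 0⟩

Sorted signature multiset PRS(X):
{ ⟨2 | 0⟩,  ⟨2 | 1⟩ ×6,  ⟨2 | 1 1⟩ ×2,  ⟨2 | 2⟩,  ⟨3 | 0⟩ }


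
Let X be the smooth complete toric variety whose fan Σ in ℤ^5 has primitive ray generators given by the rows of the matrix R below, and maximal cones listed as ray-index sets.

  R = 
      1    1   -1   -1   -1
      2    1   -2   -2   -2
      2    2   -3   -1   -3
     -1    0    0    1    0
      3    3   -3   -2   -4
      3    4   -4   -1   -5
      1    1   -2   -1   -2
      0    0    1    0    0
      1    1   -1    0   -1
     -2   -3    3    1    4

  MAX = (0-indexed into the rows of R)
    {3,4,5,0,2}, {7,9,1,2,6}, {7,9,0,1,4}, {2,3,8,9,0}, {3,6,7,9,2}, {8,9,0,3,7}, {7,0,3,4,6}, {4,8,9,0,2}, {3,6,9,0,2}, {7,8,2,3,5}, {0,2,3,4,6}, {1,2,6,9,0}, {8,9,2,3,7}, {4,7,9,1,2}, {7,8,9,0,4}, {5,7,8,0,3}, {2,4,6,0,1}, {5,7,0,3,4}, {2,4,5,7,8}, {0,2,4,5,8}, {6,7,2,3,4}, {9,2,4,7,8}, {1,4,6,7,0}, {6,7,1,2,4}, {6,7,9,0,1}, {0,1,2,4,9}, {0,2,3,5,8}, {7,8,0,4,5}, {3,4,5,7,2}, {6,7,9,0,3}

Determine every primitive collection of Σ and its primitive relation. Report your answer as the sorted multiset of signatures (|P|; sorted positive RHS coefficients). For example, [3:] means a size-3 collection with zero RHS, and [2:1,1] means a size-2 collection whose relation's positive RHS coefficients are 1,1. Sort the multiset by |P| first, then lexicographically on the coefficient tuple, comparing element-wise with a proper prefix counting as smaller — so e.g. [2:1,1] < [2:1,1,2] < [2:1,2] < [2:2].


Primitive collections (10):

  P = {1,3}:  v_{1} + v_{3} = v_{6}  →  sig = [2:1]
  P = {5,9}:  v_{5} + v_{9} = v_{8}  →  sig = [2:1]
  P = {6,8}:  v_{6} + v_{8} = v_{2}  →  sig = [2:1]
  P = {1,5}:  v_{1} + v_{5} = v_{2} + v_{4}  →  sig = [2:1,1]
  P = {1,8}:  v_{1} + v_{8} = v_{2} + v_{4} + v_{9}  →  sig = [2:1,1,1]
  P = {5,6}:  v_{5} + v_{6} = v_{2} + v_{3} + v_{4}  →  sig = [2:1,1,1]
  P = {3,4,9}:  v_{3} + v_{4} + v_{9} = 0  →  sig = [3:]
  P = {0,2,7}:  v_{0} + v_{2} + v_{7} = v_{4}  →  sig = [3:1]
  P = {3,4,8}:  v_{3} + v_{4} + v_{8} = v_{5}  →  sig = [3:1]
  P = {4,6,9}:  v_{4} + v_{6} + v_{9} = v_{1}  →  sig = [3:1]

so the primitive-relation signature multiset is
    [2:1]
    [2:1]
    [2:1]
    [2:1,1]
    [2:1,1,1]
    [2:1,1,1]
    [3:]
    [3:1]
    [3:1]
    [3:1]


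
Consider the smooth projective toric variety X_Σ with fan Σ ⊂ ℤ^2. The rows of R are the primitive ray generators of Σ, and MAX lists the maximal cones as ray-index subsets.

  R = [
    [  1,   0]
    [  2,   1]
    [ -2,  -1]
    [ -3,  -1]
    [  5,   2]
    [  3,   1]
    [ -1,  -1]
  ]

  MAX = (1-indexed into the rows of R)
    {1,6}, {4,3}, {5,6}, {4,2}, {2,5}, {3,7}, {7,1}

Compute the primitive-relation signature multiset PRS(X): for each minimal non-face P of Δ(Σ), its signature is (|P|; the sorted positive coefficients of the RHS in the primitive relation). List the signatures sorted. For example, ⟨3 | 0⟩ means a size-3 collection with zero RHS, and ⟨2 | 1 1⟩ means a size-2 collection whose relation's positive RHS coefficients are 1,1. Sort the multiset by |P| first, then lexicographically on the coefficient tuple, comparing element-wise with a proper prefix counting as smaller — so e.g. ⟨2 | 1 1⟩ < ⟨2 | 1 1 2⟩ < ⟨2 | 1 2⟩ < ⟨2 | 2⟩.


Primitive collections (14):

  {2,3}:  v_{2} + v_{3} = 0  ⇒ sig = ⟨2 | 0⟩
  {4,6}:  v_{4} + v_{6} = 0  ⇒ sig = ⟨2 | 0⟩
  {1,2}:  v_{1} + v_{2} = v_{6}  ⇒ sig = ⟨2 | 1⟩
  {1,3}:  v_{1} + v_{3} = v_{7}  ⇒ sig = ⟨2 | 1⟩
  {1,4}:  v_{1} + v_{4} = v_{3}  ⇒ sig = ⟨2 | 1⟩
  {2,6}:  v_{2} + v_{6} = v_{5}  ⇒ sig = ⟨2 | 1⟩
  {2,7}:  v_{2} + v_{7} = v_{1}  ⇒ sig = ⟨2 | 1⟩
  {3,5}:  v_{3} + v_{5} = v_{6}  ⇒ sig = ⟨2 | 1⟩
  {3,6}:  v_{3} + v_{6} = v_{1}  ⇒ sig = ⟨2 | 1⟩
  {4,5}:  v_{4} + v_{5} = v_{2}  ⇒ sig = ⟨2 | 1⟩
  {5,7}:  v_{5} + v_{7} = v_{1} + v_{6}  ⇒ sig = ⟨2 | 1 1⟩
  {1,5}:  v_{1} + v_{5} = 2·v_{6}  ⇒ sig = ⟨2 | 2⟩
  {4,7}:  v_{4} + v_{7} = 2·v_{3}  ⇒ sig = ⟨2 | 2⟩
  {6,7}:  v_{6} + v_{7} = 2·v_{1}  ⇒ sig = ⟨2 | 2⟩

Signatures (|P|; sorted positive RHS coefficients), sorted:
    |P|=2: 14 collections, coeffs (), (), (1), (1), (1), (1), (1), (1), (1), (1), (1,1), (2), (2), (2)


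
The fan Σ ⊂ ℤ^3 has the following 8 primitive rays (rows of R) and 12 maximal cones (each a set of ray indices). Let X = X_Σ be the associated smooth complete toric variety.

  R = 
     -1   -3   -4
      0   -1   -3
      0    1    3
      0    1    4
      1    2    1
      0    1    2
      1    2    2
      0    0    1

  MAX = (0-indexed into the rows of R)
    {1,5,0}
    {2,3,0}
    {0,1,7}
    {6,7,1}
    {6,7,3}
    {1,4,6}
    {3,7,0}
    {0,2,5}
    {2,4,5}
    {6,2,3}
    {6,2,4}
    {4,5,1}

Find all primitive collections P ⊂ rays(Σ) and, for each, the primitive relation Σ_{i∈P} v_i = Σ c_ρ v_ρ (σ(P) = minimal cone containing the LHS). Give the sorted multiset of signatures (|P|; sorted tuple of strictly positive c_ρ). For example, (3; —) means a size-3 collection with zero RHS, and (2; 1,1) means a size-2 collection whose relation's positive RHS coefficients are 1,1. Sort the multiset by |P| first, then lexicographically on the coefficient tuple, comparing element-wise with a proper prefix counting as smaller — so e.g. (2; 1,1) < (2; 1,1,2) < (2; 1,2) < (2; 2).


The 10 primitive collections of Σ (r=8, n=3):

  {1,2}:  v_{1} + v_{2} = 0 ; sig = (2; —)
  {0,4}:  v_{0} + v_{4} = v_{1} ; sig = (2; 1)
  {1,3}:  v_{1} + v_{3} = v_{7} ; sig = (2; 1)
  {2,7}:  v_{2} + v_{7} = v_{3} ; sig = (2; 1)
  {4,7}:  v_{4} + v_{7} = v_{6} ; sig = (2; 1)
  {5,7}:  v_{5} + v_{7} = v_{2} ; sig = (2; 1)
  {0,6}:  v_{0} + v_{6} = v_{1} + v_{7} ; sig = (2; 1,1)
  {3,4}:  v_{3} + v_{4} = v_{2} + v_{6} ; sig = (2; 1,1)
  {5,6}:  v_{5} + v_{6} = v_{2} + v_{4} ; sig = (2; 1,1)
  {3,5}:  v_{3} + v_{5} = 2·v_{2} ; sig = (2; 2)

Sorted signature multiset PRS(X):
    (2; —)
    (2; 1)
    (2; 1)
    (2; 1)
    (2; 1)
    (2; 1)
    (2; 1,1)
    (2; 1,1)
    (2; 1,1)
    (2; 2)


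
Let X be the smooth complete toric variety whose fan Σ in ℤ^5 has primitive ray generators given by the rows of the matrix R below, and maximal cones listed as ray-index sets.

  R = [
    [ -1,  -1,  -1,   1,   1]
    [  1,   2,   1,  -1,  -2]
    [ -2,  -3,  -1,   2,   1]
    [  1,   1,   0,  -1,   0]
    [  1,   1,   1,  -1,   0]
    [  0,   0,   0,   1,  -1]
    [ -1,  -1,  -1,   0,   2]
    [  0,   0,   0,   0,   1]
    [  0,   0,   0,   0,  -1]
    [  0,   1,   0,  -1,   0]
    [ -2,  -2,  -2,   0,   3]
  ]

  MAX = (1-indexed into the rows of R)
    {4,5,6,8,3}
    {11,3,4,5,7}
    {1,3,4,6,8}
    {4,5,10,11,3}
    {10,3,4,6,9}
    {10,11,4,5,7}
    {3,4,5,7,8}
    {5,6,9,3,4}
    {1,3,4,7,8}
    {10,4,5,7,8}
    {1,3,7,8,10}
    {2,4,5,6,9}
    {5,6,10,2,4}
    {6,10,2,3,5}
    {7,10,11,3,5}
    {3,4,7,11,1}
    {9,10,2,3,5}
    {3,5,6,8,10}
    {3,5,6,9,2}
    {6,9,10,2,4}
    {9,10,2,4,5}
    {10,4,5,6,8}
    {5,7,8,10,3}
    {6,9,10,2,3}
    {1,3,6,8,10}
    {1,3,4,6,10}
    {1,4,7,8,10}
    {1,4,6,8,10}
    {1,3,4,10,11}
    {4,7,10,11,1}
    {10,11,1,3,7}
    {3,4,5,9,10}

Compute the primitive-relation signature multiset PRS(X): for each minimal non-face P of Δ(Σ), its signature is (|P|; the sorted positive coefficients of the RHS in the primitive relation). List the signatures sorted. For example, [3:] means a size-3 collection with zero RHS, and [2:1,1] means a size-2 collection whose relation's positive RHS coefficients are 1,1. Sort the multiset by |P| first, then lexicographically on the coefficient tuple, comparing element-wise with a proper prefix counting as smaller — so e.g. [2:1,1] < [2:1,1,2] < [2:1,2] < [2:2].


17 collections generate NE(X_Σ); each relation:

  • {8,9}:  v_{8} + v_{9} = 0 ; sig = [2:]
  • {1,5}:  v_{1} + v_{5} = v_{8} ; sig = [2:1]
  • {2,7}:  v_{2} + v_{7} = v_{10} ; sig = [2:1]
  • {6,7}:  v_{6} + v_{7} = v_{1} ; sig = [2:1]
  • {1,2}:  v_{1} + v_{2} = v_{6} + v_{10} ; sig = [2:1,1]
  • {2,8}:  v_{2} + v_{8} = v_{5} + v_{6} + v_{10} ; sig = [2:1,1,1]
  • {7,9}:  v_{7} + v_{9} = v_{3} + v_{4} + v_{10} ; sig = [2:1,1,1]
  • {1,9}:  v_{1} + v_{9} = v_{3} + v_{4} + v_{6} + v_{10} ; sig = [2:1,1,1,1]
  • {6,11}:  v_{6} + v_{11} = v_{1} + v_{3} + v_{4} + v_{10} ; sig = [2:1,1,1,1]
  • {2,11}:  v_{2} + v_{11} = v_{3} + v_{4} + 2·v_{10} ; sig = [2:1,1,2]
  • {8,11}:  v_{8} + v_{11} = 2·v_{7} ; sig = [2:2]
  • {9,11}:  v_{9} + v_{11} = 2·v_{3} + 2·v_{4} + 2·v_{10} ; sig = [2:2,2,2]
  • {2,3,4}:  v_{2} + v_{3} + v_{4} = v_{9} ; sig = [3:1]
  • {3,4,7,10}:  v_{3} + v_{4} + v_{7} + v_{10} = v_{11} ; sig = [4:1]
  • {3,4,8,10}:  v_{3} + v_{4} + v_{8} + v_{10} = v_{7} ; sig = [4:1]
  • {5,6,9,10}:  v_{5} + v_{6} + v_{9} + v_{10} = v_{2} ; sig = [4:1]
  • {3,4,5,6,10}:  v_{3} + v_{4} + v_{5} + v_{6} + v_{10} = 0 ; sig = [5:]

Hence PRS(X_Σ) =
[[2:], [2:1], [2:1], [2:1], [2:1,1], [2:1,1,1], [2:1,1,1], [2:1,1,1,1], [2:1,1,1,1], [2:1,1,2], [2:2], [2:2,2,2], [3:1], [4:1], [4:1], [4:1], [5:]]


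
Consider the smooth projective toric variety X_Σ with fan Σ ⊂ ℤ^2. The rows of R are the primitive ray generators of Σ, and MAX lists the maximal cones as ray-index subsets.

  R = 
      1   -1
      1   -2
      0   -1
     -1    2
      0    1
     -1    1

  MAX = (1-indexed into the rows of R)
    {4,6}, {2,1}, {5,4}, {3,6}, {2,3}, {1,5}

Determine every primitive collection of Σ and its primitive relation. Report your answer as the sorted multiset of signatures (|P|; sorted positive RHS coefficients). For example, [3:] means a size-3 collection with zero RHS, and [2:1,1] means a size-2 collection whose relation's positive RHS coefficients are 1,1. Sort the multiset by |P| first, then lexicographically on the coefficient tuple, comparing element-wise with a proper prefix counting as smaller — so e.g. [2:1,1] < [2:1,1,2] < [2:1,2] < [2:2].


Minimal non-faces — 9 found among 6 rays, 6 max cones:

  P={1,6}:  v_{1} + v_{6} = 0 ; sig = [2:]
  P={2,4}:  v_{2} + v_{4} = 0 ; sig = [2:]
  P={3,5}:  v_{3} + v_{5} = 0 ; sig = [2:]
  P={1,3}:  v_{1} + v_{3} = v_{2} ; sig = [2:1]
  P={1,4}:  v_{1} + v_{4} = v_{5} ; sig = [2:1]
  P={2,5}:  v_{2} + v_{5} = v_{1} ; sig = [2:1]
  P={2,6}:  v_{2} + v_{6} = v_{3} ; sig = [2:1]
  P={3,4}:  v_{3} + v_{4} = v_{6} ; sig = [2:1]
  P={5,6}:  v_{5} + v_{6} = v_{4} ; sig = [2:1]

Signatures (|P|; sorted positive RHS coefficients), sorted:
{ [2:] ×3,  [2:1] ×6 }


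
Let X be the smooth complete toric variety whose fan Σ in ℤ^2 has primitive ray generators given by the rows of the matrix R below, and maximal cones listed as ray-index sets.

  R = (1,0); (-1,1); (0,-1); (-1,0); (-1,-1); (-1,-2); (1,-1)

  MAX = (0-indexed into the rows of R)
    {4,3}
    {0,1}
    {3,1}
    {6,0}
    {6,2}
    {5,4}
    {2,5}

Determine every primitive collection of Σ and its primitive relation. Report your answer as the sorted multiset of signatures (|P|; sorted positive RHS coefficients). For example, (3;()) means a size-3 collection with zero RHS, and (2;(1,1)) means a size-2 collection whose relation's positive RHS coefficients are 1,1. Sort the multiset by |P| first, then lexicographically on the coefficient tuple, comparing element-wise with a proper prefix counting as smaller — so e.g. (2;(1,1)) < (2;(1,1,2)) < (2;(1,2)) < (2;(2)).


The 14 primitive collections of Σ (r=7, n=2):

  P = {0,3}:  v_{0} + v_{3} = 0  ⟹  sig = (2;())
  P = {1,6}:  v_{1} + v_{6} = 0  ⟹  sig = (2;())
  P = {0,2}:  v_{0} + v_{2} = v_{6}  ⟹  sig = (2;(1))
  P = {0,4}:  v_{0} + v_{4} = v_{2}  ⟹  sig = (2;(1))
  P = {1,2}:  v_{1} + v_{2} = v_{3}  ⟹  sig = (2;(1))
  P = {2,3}:  v_{2} + v_{3} = v_{4}  ⟹  sig = (2;(1))
  P = {2,4}:  v_{2} + v_{4} = v_{5}  ⟹  sig = (2;(1))
  P = {3,6}:  v_{3} + v_{6} = v_{2}  ⟹  sig = (2;(1))
  P = {1,5}:  v_{1} + v_{5} = v_{3} + v_{4}  ⟹  sig = (2;(1,1))
  P = {0,5}:  v_{0} + v_{5} = 2·v_{2}  ⟹  sig = (2;(2))
  P = {1,4}:  v_{1} + v_{4} = 2·v_{3}  ⟹  sig = (2;(2))
  P = {3,5}:  v_{3} + v_{5} = 2·v_{4}  ⟹  sig = (2;(2))
  P = {4,6}:  v_{4} + v_{6} = 2·v_{2}  ⟹  sig = (2;(2))
  P = {5,6}:  v_{5} + v_{6} = 3·v_{2}  ⟹  sig = (2;(3))

Hence PRS(X_Σ) =
[(2;()), (2;()), (2;(1)), (2;(1)), (2;(1)), (2;(1)), (2;(1)), (2;(1)), (2;(1,1)), (2;(2)), (2;(2)), (2;(2)), (2;(2)), (2;(3))]


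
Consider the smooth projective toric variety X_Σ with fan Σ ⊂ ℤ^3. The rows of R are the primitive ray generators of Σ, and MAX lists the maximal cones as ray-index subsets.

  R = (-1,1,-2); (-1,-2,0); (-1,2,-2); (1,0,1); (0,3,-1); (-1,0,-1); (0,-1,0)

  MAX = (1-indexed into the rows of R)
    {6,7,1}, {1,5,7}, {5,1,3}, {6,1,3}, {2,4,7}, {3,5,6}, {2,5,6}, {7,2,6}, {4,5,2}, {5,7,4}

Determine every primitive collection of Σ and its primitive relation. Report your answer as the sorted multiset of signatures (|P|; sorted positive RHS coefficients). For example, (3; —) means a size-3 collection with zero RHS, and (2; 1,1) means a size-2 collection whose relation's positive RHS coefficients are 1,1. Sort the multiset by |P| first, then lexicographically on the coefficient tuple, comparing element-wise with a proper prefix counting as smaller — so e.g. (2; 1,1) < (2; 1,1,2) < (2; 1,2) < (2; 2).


Σ has 9 primitive collections:

  P = {4,6}:  v_{4} + v_{6} = 0  ⇒ sig = (2; —)
  P = {3,7}:  v_{3} + v_{7} = v_{1}  ⇒ sig = (2; 1)
  P = {3,4}:  v_{3} + v_{4} = v_{5} + v_{7}  ⇒ sig = (2; 1,1)
  P = {1,2}:  v_{1} + v_{2} = 2·v_{6} + v_{7}  ⇒ sig = (2; 1,2)
  P = {1,4}:  v_{1} + v_{4} = v_{5} + 2·v_{7}  ⇒ sig = (2; 1,2)
  P = {2,3}:  v_{2} + v_{3} = 2·v_{6}  ⇒ sig = (2; 2)
  P = {2,5,7}:  v_{2} + v_{5} + v_{7} = v_{6}  ⇒ sig = (3; 1)
  P = {5,6,7}:  v_{5} + v_{6} + v_{7} = v_{3}  ⇒ sig = (3; 1)
  P = {1,5,6}:  v_{1} + v_{5} + v_{6} = 2·v_{3}  ⇒ sig = (3; 2)

so the primitive-relation signature multiset is
{ (2; —),  (2; 1),  (2; 1,1),  (2; 1,2) ×2,  (2; 2),  (3; 1) ×2,  (3; 2) }


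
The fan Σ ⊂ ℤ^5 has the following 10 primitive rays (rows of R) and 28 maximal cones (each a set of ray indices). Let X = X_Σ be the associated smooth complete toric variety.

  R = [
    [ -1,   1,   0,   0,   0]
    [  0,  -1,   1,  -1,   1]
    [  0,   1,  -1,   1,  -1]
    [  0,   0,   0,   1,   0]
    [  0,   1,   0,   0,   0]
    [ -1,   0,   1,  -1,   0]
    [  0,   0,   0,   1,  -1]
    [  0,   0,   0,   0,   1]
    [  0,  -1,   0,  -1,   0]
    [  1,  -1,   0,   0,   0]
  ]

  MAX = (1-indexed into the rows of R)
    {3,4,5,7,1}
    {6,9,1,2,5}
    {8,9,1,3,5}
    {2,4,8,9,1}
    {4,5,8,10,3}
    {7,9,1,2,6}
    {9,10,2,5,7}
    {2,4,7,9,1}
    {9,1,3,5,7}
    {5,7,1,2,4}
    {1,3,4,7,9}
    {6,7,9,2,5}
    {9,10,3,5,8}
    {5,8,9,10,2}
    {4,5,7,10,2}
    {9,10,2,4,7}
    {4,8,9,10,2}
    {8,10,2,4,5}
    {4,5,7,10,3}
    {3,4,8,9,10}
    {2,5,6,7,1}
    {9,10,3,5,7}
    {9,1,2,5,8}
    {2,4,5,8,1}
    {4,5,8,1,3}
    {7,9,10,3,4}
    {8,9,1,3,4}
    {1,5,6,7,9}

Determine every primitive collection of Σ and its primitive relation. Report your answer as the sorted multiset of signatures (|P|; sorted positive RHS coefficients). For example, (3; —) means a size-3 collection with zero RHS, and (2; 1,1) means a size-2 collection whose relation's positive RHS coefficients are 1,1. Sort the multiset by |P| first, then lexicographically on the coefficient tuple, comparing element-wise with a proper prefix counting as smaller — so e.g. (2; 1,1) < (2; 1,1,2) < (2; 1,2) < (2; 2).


The 9 primitive collections of Σ (r=10, n=5):

  • {1,10}:  v_{1} + v_{10} = 0  ⇒ sig = (2; —)
  • {2,3}:  v_{2} + v_{3} = 0  ⇒ sig = (2; —)
  • {7,8}:  v_{7} + v_{8} = v_{4}  ⇒ sig = (2; 1)
  • {6,8}:  v_{6} + v_{8} = v_{1} + v_{2}  ⇒ sig = (2; 1,1)
  • {4,6}:  v_{4} + v_{6} = v_{1} + v_{2} + v_{7}  ⇒ sig = (2; 1,1,1)
  • {3,6}:  v_{3} + v_{6} = v_{1} + v_{5} + v_{7} + v_{9}  ⇒ sig = (2; 1,1,1,1)
  • {6,10}:  v_{6} + v_{10} = v_{2} + v_{5} + v_{7} + v_{9}  ⇒ sig = (2; 1,1,1,1)
  • {4,5,9}:  v_{4} + v_{5} + v_{9} = 0  ⇒ sig = (3; —)
  • {1,2,5,7,9}:  v_{1} + v_{2} + v_{5} + v_{7} + v_{9} = v_{6}  ⇒ sig = (5; 1)

so the primitive-relation signature multiset is
{ (2; —) ×2,  (2; 1),  (2; 1,1),  (2; 1,1,1),  (2; 1,1,1,1) ×2,  (3; —),  (5; 1) }


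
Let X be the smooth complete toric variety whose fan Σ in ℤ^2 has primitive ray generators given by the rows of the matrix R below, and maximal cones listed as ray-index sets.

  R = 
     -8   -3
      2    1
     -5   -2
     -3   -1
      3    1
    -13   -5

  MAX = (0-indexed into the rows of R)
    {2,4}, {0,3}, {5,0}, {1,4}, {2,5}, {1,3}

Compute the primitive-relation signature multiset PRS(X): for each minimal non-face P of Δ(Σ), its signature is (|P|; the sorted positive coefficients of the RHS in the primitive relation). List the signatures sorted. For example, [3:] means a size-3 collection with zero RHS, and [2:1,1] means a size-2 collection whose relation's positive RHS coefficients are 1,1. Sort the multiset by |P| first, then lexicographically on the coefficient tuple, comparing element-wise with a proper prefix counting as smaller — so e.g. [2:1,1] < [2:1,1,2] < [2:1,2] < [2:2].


|primitive collections| = 9. Relations:

  • {3,4}:  v_{3} + v_{4} = 0 — sig = [2:]
  • {0,2}:  v_{0} + v_{2} = v_{5} — sig = [2:1]
  • {0,4}:  v_{0} + v_{4} = v_{2} — sig = [2:1]
  • {1,2}:  v_{1} + v_{2} = v_{3} — sig = [2:1]
  • {2,3}:  v_{2} + v_{3} = v_{0} — sig = [2:1]
  • {1,5}:  v_{1} + v_{5} = v_{0} + v_{3} — sig = [2:1,1]
  • {0,1}:  v_{0} + v_{1} = 2·v_{3} — sig = [2:2]
  • {3,5}:  v_{3} + v_{5} = 2·v_{0} — sig = [2:2]
  • {4,5}:  v_{4} + v_{5} = 2·v_{2} — sig = [2:2]

Signatures (|P|; sorted positive RHS coefficients), sorted:
    [2:]
    [2:1]
    [2:1]
    [2:1]
    [2:1]
    [2:1,1]
    [2:2]
    [2:2]
    [2:2]


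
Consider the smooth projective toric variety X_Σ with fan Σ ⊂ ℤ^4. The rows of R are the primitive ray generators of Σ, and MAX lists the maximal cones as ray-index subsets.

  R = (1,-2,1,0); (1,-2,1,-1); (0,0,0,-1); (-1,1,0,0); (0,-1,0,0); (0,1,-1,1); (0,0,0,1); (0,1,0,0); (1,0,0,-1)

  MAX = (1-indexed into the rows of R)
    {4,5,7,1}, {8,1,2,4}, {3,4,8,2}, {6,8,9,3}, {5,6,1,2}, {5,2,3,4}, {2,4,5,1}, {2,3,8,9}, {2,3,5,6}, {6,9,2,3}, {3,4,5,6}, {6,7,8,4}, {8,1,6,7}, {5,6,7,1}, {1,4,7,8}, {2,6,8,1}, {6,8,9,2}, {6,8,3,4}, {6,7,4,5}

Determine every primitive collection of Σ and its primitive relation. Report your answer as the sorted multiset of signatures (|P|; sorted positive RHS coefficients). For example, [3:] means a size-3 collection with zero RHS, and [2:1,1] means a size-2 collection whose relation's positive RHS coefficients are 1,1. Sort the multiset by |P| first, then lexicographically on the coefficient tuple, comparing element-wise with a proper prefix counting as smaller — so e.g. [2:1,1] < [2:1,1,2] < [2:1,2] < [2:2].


11 collections generate NE(X_Σ); each relation:

  P={3,7}:  v_{3} + v_{7} = 0 ; sig = [2:]
  P={5,8}:  v_{5} + v_{8} = 0 ; sig = [2:]
  P={1,3}:  v_{1} + v_{3} = v_{2} ; sig = [2:1]
  P={2,7}:  v_{2} + v_{7} = v_{1} ; sig = [2:1]
  P={4,9}:  v_{4} + v_{9} = v_{3} + v_{8} ; sig = [2:1,1]
  P={5,9}:  v_{5} + v_{9} = v_{2} + v_{3} + v_{6} ; sig = [2:1,1,1]
  P={7,9}:  v_{7} + v_{9} = v_{2} + v_{6} + v_{8} ; sig = [2:1,1,1]
  P={1,9}:  v_{1} + v_{9} = 2·v_{2} + v_{6} + v_{8} ; sig = [2:1,1,2]
  P={2,4,6}:  v_{2} + v_{4} + v_{6} = 0 ; sig = [3:]
  P={1,4,6}:  v_{1} + v_{4} + v_{6} = v_{7} ; sig = [3:1]
  P={2,3,6,8}:  v_{2} + v_{3} + v_{6} + v_{8} = v_{9} ; sig = [4:1]

Signatures (|P|; sorted positive RHS coefficients), sorted:
    [2:]
    [2:]
    [2:1]
    [2:1]
    [2:1,1]
    [2:1,1,1]
    [2:1,1,1]
    [2:1,1,2]
    [3:]
    [3:1]
    [4:1]


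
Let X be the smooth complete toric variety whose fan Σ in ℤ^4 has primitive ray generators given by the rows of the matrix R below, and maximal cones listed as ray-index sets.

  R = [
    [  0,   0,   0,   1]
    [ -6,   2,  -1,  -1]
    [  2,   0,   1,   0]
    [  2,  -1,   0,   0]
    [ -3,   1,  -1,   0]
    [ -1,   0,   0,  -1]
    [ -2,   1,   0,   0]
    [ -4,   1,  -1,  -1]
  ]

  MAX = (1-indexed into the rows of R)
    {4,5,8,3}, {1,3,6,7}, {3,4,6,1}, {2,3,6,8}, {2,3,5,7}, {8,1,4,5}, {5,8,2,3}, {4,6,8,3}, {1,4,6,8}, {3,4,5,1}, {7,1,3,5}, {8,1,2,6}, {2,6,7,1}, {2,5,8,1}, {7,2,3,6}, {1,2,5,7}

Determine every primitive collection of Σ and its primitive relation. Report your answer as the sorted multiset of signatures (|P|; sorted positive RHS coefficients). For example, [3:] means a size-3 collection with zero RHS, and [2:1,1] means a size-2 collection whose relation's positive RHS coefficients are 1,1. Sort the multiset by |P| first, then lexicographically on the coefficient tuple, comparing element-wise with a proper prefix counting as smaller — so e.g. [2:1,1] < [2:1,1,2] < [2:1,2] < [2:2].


The 6 primitive collections of Σ (r=8, n=4):

  P = {4,7}:  v_{4} + v_{7} = 0  so sig = [2:]
  P = {2,4}:  v_{2} + v_{4} = v_{8}  so sig = [2:1]
  P = {5,6}:  v_{5} + v_{6} = v_{8}  so sig = [2:1]
  P = {7,8}:  v_{7} + v_{8} = v_{2}  so sig = [2:1]
  P = {1,3,8}:  v_{1} + v_{3} + v_{8} = v_{7}  so sig = [3:1]
  P = {1,2,3}:  v_{1} + v_{2} + v_{3} = 2·v_{7}  so sig = [3:2]

Hence PRS(X_Σ) =
[[2:], [2:1], [2:1], [2:1], [3:1], [3:2]]


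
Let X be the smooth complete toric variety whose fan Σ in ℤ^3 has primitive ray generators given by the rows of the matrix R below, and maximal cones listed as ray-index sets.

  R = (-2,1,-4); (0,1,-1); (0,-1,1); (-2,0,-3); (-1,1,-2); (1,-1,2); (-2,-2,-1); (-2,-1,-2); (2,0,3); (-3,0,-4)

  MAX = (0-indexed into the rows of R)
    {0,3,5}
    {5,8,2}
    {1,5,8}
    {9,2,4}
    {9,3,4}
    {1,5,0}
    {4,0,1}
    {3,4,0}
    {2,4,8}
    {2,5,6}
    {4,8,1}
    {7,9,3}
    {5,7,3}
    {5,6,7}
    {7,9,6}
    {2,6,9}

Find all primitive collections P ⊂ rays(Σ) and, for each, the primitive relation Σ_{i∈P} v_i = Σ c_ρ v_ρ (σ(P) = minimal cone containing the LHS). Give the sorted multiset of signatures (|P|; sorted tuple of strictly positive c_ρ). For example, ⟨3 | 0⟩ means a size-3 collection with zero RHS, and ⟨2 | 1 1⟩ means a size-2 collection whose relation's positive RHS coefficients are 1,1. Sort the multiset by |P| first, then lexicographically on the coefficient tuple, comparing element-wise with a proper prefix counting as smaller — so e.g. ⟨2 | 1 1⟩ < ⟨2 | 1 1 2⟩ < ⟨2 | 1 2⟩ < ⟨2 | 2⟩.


The 21 primitive collections of Σ (r=10, n=3):

  P={1,2}:  v_{1} + v_{2} = 0  ⟹  sig = ⟨2 | 0⟩
  P={3,8}:  v_{3} + v_{8} = 0  ⟹  sig = ⟨2 | 0⟩
  P={4,5}:  v_{4} + v_{5} = 0  ⟹  sig = ⟨2 | 0⟩
  P={0,2}:  v_{0} + v_{2} = v_{3}  ⟹  sig = ⟨2 | 1⟩
  P={0,8}:  v_{0} + v_{8} = v_{1}  ⟹  sig = ⟨2 | 1⟩
  P={1,3}:  v_{1} + v_{3} = v_{0}  ⟹  sig = ⟨2 | 1⟩
  P={1,6}:  v_{1} + v_{6} = v_{7}  ⟹  sig = ⟨2 | 1⟩
  P={1,7}:  v_{1} + v_{7} = v_{3}  ⟹  sig = ⟨2 | 1⟩
  P={2,3}:  v_{2} + v_{3} = v_{7}  ⟹  sig = ⟨2 | 1⟩
  P={2,7}:  v_{2} + v_{7} = v_{6}  ⟹  sig = ⟨2 | 1⟩
  P={4,7}:  v_{4} + v_{7} = v_{9}  ⟹  sig = ⟨2 | 1⟩
  P={5,9}:  v_{5} + v_{9} = v_{7}  ⟹  sig = ⟨2 | 1⟩
  P={7,8}:  v_{7} + v_{8} = v_{2}  ⟹  sig = ⟨2 | 1⟩
  P={0,6}:  v_{0} + v_{6} = v_{3} + v_{7}  ⟹  sig = ⟨2 | 1 1⟩
  P={1,9}:  v_{1} + v_{9} = v_{3} + v_{4}  ⟹  sig = ⟨2 | 1 1⟩
  P={4,6}:  v_{4} + v_{6} = v_{2} + v_{9}  ⟹  sig = ⟨2 | 1 1⟩
  P={8,9}:  v_{8} + v_{9} = v_{2} + v_{4}  ⟹  sig = ⟨2 | 1 1⟩
  P={0,9}:  v_{0} + v_{9} = 2·v_{3} + v_{4}  ⟹  sig = ⟨2 | 1 2⟩
  P={0,7}:  v_{0} + v_{7} = 2·v_{3}  ⟹  sig = ⟨2 | 2⟩
  P={3,6}:  v_{3} + v_{6} = 2·v_{7}  ⟹  sig = ⟨2 | 2⟩
  P={6,8}:  v_{6} + v_{8} = 2·v_{2}  ⟹  sig = ⟨2 | 2⟩

Sorted signature multiset PRS(X):
    |P|=2: 21 collections, coeffs (), (), (), (1), (1), (1), (1), (1), (1), (1), (1), (1), (1), (1,1), (1,1), (1,1), (1,1), (1,2), (2), (2), (2)
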